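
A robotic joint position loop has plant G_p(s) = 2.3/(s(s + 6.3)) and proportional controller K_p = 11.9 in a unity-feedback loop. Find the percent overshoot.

9.36%

From 1 + K_pG_p(s) = 0: s² + 6.3s + 27.37 = 0 ⇒ ω_n = 5.232, ζ = 0.6021.
%OS = 100·exp(−πζ/√(1−ζ²)) = 100·exp(−π·0.6021/√0.6375) = 9.36%.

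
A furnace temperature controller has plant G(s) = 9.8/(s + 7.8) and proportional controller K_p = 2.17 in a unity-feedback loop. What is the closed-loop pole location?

Closed-loop transfer function: T(s) = K_p·G(s)/(1 + K_p·G(s)) = 21.27/(s + 7.8 + 21.27) = 21.27/(s + 29.07).
The closed-loop pole is at s = −29.07.

s = -29.07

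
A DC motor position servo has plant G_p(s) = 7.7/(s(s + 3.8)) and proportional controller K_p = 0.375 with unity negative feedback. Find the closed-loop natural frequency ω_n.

1 + K_p·G_p(s) = 0 gives s² + 3.8s + 2.888 = 0.
Matching s² + 2ζω_n s + ω_n²: ω_n = √2.888 = 1.699 rad/s and 2ζω_n = 3.8, so ζ = 3.8/(2·1.699) = 1.12.

ω_n = 1.7 rad/s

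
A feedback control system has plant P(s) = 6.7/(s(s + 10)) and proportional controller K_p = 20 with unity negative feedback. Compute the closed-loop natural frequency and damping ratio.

The closed-loop denominator is s(s+10) + 20·6.7 = s² + 10s + 134.
So ω_n² = 134 ⇒ ω_n = 11.58 rad/s, and ζ = 10/(2ω_n) = 0.432.

ω_n = 11.6 rad/s, ζ = 0.432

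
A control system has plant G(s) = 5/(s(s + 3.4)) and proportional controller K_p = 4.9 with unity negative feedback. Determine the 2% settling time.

From 1 + K_pG(s) = 0: s² + 3.4s + 24.5 = 0 ⇒ ω_n = 4.95, ζ = 0.3435.
2% settling time T_s ≈ 4/(ζω_n) = 4/1.7 = 2.35 s.

T_s ≈ 2.35 s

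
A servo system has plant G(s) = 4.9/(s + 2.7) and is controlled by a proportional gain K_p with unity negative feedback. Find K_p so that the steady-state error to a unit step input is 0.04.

For a type-0 loop with proportional control, e_ss = 1/(1 + K_p·G(0)).
G(0) = 1.815. Require 1/(1 + K_p·1.815) = 0.04, so 1 + 1.815·K_p = 25.
K_p = (25 − 1)/1.815 = 13.2.

K_p = 13.2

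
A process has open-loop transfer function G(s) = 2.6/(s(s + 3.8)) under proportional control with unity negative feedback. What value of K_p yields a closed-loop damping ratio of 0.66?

Closed-loop characteristic equation: s² + 3.8s + K_p·2.6 = 0.
So ω_n = √(2.6K_p) and 2ζω_n = 3.8, giving ζ = 3.8/(2√(2.6K_p)).
Setting ζ = 0.66: √(2.6K_p) = 3.8/(2·0.66) = 2.879, so K_p = 8.287/2.6 = 3.19.

K_p = 3.19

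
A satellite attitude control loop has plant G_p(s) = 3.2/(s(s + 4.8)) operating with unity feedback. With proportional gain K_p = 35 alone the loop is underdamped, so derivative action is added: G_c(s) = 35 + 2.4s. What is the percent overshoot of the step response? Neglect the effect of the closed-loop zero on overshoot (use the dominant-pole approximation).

Forward path: (35 + 2.4s)·3.2/(s(s+4.8)). The closed-loop characteristic equation is s² + (4.8 + 3.2·2.4)s + 3.2·35 = 0.
That is s² + 12.48s + 112 = 0, so ω_n = 10.58 rad/s and ζ = 12.48/(2·10.58) = 0.5896.
%OS = 100·exp(−πζ/√(1−ζ²)) = 10.1%.

10.1%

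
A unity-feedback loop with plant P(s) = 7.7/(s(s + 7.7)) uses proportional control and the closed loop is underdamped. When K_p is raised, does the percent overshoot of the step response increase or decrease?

increase

ζ = 7.7/(2√(7.7K_p)) decreases as K_p grows; lower damping means more overshoot.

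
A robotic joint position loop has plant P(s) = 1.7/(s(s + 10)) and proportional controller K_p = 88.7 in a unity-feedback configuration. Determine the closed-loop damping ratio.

1 + K_p·P(s) = 0 gives s² + 10s + 150.8 = 0.
Matching s² + 2ζω_n s + ω_n²: ω_n = √150.8 = 12.28 rad/s and 2ζω_n = 10, so ζ = 10/(2·12.28) = 0.407.

ζ = 0.407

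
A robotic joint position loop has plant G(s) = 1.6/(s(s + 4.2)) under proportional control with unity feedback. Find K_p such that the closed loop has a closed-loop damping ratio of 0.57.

K_p = 8.48

Closed-loop characteristic equation: s² + 4.2s + K_p·1.6 = 0.
So ω_n = √(1.6K_p) and 2ζω_n = 4.2, giving ζ = 4.2/(2√(1.6K_p)).
Setting ζ = 0.57: √(1.6K_p) = 4.2/(2·0.57) = 3.684, so K_p = 13.57/1.6 = 8.48.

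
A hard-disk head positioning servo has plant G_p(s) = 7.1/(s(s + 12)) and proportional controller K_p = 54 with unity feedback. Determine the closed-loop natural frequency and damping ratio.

ω_n = 19.6 rad/s, ζ = 0.306

With unity feedback the closed-loop characteristic equation is s² + 12s + 54·7.1 = s² + 12s + 383.4 = 0.
So ω_n² = 383.4 ⇒ ω_n = 19.58 rad/s, and ζ = 12/(2ω_n) = 0.306.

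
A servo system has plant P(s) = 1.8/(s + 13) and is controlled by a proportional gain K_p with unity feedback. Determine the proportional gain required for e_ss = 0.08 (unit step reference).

K_p = 83.1

Steady-state error for a unit step on this type-0 loop is 1/(1 + K_p·P(0)).
P(0) = 0.1385. Require 1/(1 + K_p·0.1385) = 0.08, so 1 + 0.1385·K_p = 12.5.
K_p = (12.5 − 1)/0.1385 = 83.1.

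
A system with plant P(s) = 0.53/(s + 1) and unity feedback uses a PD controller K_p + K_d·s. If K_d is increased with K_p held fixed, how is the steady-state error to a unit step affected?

unchanged

At s = 0 the derivative term contributes nothing: C(0) = K_p regardless of K_d, so K_pos = K_p·P(0) and e_ss are unchanged.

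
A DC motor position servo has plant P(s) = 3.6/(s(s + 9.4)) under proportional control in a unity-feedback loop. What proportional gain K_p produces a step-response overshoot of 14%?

From %OS = 100·exp(−πζ/√(1−ζ²)) = 14%, ζ = −ln(0.14)/√(π²+ln²(0.14)) = 0.5305.
Characteristic equation s² + 9.4s + 3.6K_p = 0 gives ζ = 9.4/(2√(3.6K_p)).
Setting ζ = 0.5305: √(3.6K_p) = 9.4/(2·0.5305) = 8.859, so K_p = 78.49/3.6 = 21.8.

K_p = 21.8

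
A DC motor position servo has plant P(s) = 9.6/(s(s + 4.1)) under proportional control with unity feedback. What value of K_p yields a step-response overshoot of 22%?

From %OS = 100·exp(−πζ/√(1−ζ²)) = 22%, ζ = −ln(0.22)/√(π²+ln²(0.22)) = 0.4342.
Characteristic equation s² + 4.1s + 9.6K_p = 0 gives ζ = 4.1/(2√(9.6K_p)).
Setting ζ = 0.4342: √(9.6K_p) = 4.1/(2·0.4342) = 4.722, so K_p = 22.29/9.6 = 2.32.

K_p = 2.32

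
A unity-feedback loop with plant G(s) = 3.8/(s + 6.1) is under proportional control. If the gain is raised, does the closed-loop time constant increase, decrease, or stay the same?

Closed-loop pole is at s = −(6.1+K_p·3.8); larger K_p moves it further left, so τ = 1/(6.1+K_p·3.8) decreases.

decrease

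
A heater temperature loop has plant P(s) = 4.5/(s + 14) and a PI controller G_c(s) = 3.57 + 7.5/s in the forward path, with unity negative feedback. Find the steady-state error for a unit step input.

0

The open loop G_c(s)P(s) has a pole at the origin (type 1), so the static position error constant is infinite and e_ss = 1/(1+∞) = 0.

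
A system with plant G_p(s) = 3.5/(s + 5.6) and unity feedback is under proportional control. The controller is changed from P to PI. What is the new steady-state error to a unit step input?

Adding integral action puts a pole at s = 0 in the forward path, raising the system type to 1; a type-1 loop has zero steady-state error to a step.

0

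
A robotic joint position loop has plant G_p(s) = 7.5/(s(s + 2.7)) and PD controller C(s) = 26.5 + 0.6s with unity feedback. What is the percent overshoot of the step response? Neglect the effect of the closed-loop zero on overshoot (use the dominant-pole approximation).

Forward path: (26.5 + 0.6s)·7.5/(s(s+2.7)). The closed-loop characteristic equation is s² + (2.7 + 7.5·0.6)s + 7.5·26.5 = 0.
That is s² + 7.2s + 198.8 = 0, so ω_n = 14.1 rad/s and ζ = 7.2/(2·14.1) = 0.2554.
%OS = 100·exp(−πζ/√(1−ζ²)) = 43.6%.

43.6%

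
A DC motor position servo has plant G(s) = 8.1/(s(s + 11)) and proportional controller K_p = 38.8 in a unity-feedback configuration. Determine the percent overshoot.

35.9%

From 1 + K_pG(s) = 0: s² + 11s + 314.3 = 0 ⇒ ω_n = 17.73, ζ = 0.3102.
%OS = 100·exp(−πζ/√(1−ζ²)) = 100·exp(−π·0.3102/√0.9037) = 35.9%.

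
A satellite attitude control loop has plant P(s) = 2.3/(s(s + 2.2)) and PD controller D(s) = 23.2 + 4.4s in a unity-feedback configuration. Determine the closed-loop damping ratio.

ζ = 0.843

Forward path: (23.2 + 4.4s)·2.3/(s(s+2.2)). The closed-loop characteristic equation is s² + (2.2 + 2.3·4.4)s + 2.3·23.2 = 0.
That is s² + 12.32s + 53.36 = 0, so ω_n = 7.305 rad/s and ζ = 12.32/(2·7.305) = 0.8433.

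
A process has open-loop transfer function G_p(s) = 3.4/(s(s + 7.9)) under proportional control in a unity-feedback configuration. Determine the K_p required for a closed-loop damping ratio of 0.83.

Closed-loop characteristic equation: s² + 7.9s + K_p·3.4 = 0.
So ω_n = √(3.4K_p) and 2ζω_n = 7.9, giving ζ = 7.9/(2√(3.4K_p)).
Setting ζ = 0.83: √(3.4K_p) = 7.9/(2·0.83) = 4.759, so K_p = 22.65/3.4 = 6.66.

K_p = 6.66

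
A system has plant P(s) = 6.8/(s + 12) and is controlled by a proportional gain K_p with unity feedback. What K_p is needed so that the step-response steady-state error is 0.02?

Steady-state error for a unit step on this type-0 loop is 1/(1 + K_p·P(0)).
P(0) = 0.5667. Require 1/(1 + K_p·0.5667) = 0.02, so 1 + 0.5667·K_p = 50.
K_p = (50 − 1)/0.5667 = 86.5.

K_p = 86.5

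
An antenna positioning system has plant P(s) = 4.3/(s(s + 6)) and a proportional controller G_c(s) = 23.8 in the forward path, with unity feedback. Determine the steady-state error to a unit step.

0

The open loop G_c(s)P(s) has a pole at the origin (type 1), so the static position error constant is infinite and e_ss = 1/(1+∞) = 0.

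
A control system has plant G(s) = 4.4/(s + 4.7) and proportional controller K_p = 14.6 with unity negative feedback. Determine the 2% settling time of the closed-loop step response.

Closed-loop transfer function: T(s) = K_p·G(s)/(1 + K_p·G(s)) = 64.24/(s + 4.7 + 64.24) = 64.24/(s + 68.94).
Time constant τ = 1/68.94 = 0.01451 s, so the 2% settling time is about 4τ = 0.058 s.

T_s ≈ 0.058 s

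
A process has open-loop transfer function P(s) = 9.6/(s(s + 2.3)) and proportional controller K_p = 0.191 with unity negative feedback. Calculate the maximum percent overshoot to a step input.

0.639%

Closed-loop characteristic equation: s² + 2.3s + 1.834 = 0, so ω_n = 1.354 rad/s and ζ = 2.3/(2·1.354) = 0.8493.
%OS = 100·exp(−πζ/√(1−ζ²)) = 100·exp(−π·0.8493/√0.2787) = 0.639%.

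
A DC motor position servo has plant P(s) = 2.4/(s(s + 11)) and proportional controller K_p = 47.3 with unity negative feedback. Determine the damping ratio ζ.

The closed-loop denominator is s(s+11) + 47.3·2.4 = s² + 11s + 113.5.
Matching s² + 2ζω_n s + ω_n²: ω_n = √113.5 = 10.65 rad/s and 2ζω_n = 11, so ζ = 11/(2·10.65) = 0.516.

ζ = 0.516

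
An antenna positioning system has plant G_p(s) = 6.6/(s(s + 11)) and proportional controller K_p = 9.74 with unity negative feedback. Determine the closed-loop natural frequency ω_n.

ω_n = 8.02 rad/s

With unity feedback the closed-loop characteristic equation is s² + 11s + 9.74·6.6 = s² + 11s + 64.28 = 0.
Matching s² + 2ζω_n s + ω_n²: ω_n = √64.28 = 8.018 rad/s and 2ζω_n = 11, so ζ = 11/(2·8.018) = 0.686.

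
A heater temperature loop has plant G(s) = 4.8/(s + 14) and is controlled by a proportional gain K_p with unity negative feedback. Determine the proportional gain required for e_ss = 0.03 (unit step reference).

K_p = 94.3

Steady-state error for a unit step on this type-0 loop is 1/(1 + K_p·G(0)).
G(0) = 0.3429. Require 1/(1 + K_p·0.3429) = 0.03, so 1 + 0.3429·K_p = 33.33.
K_p = (33.33 − 1)/0.3429 = 94.3.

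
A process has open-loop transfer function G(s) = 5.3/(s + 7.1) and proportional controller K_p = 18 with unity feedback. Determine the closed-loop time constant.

Closed-loop transfer function: T(s) = K_p·G(s)/(1 + K_p·G(s)) = 95.4/(s + 7.1 + 95.4) = 95.4/(s + 102.5).
Time constant τ = 1/102.5 = 0.00976 s.

τ = 0.00976 s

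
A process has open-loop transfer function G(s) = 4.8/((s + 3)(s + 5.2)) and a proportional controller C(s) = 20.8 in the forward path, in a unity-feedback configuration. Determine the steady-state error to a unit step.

The loop is type 0. Static position error constant K_pos = C(0)·G(0) = 20.8·0.3077 = 6.4.
Steady-state error to a unit step: e_ss = 1/(1+K_pos) = 1/7.4 = 0.135.

0.135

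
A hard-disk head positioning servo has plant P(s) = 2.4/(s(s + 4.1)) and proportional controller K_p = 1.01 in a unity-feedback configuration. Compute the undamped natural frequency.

ω_n = 1.56 rad/s

The closed-loop denominator is s(s+4.1) + 1.01·2.4 = s² + 4.1s + 2.424.
So ω_n² = 2.424 ⇒ ω_n = 1.557 rad/s, and ζ = 4.1/(2ω_n) = 1.32.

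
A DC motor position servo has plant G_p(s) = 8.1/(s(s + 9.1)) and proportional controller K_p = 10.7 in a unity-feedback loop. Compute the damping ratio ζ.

The closed-loop denominator is s(s+9.1) + 10.7·8.1 = s² + 9.1s + 86.67.
Matching s² + 2ζω_n s + ω_n²: ω_n = √86.67 = 9.31 rad/s and 2ζω_n = 9.1, so ζ = 9.1/(2·9.31) = 0.489.

ζ = 0.489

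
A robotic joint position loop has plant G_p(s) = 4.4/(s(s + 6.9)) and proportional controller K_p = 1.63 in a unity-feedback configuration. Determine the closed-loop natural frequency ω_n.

With unity feedback the closed-loop characteristic equation is s² + 6.9s + 1.63·4.4 = s² + 6.9s + 7.172 = 0.
Matching s² + 2ζω_n s + ω_n²: ω_n = √7.172 = 2.678 rad/s and 2ζω_n = 6.9, so ζ = 6.9/(2·2.678) = 1.29.

ω_n = 2.68 rad/s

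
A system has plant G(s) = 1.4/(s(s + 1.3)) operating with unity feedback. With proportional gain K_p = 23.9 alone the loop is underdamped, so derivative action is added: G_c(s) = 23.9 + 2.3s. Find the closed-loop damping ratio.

ζ = 0.391

Forward path: (23.9 + 2.3s)·1.4/(s(s+1.3)). The closed-loop characteristic equation is s² + (1.3 + 1.4·2.3)s + 1.4·23.9 = 0.
That is s² + 4.52s + 33.46 = 0, so ω_n = 5.784 rad/s and ζ = 4.52/(2·5.784) = 0.3907.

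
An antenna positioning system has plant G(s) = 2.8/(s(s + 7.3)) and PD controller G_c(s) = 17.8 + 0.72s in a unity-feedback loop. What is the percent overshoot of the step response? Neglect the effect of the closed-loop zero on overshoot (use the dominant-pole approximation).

6.34%

Forward path: (17.8 + 0.72s)·2.8/(s(s+7.3)). The closed-loop characteristic equation is s² + (7.3 + 2.8·0.72)s + 2.8·17.8 = 0.
That is s² + 9.316s + 49.84 = 0, so ω_n = 7.06 rad/s and ζ = 9.316/(2·7.06) = 0.6598.
%OS = 100·exp(−πζ/√(1−ζ²)) = 6.34%.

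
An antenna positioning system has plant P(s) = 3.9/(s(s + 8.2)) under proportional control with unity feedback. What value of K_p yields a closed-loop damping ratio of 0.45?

Closed-loop characteristic equation: s² + 8.2s + K_p·3.9 = 0.
So ω_n = √(3.9K_p) and 2ζω_n = 8.2, giving ζ = 8.2/(2√(3.9K_p)).
Setting ζ = 0.45: √(3.9K_p) = 8.2/(2·0.45) = 9.111, so K_p = 83.01/3.9 = 21.3.

K_p = 21.3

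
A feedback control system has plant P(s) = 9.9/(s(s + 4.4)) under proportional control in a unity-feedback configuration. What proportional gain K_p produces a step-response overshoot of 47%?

K_p = 8.95

From %OS = 100·exp(−πζ/√(1−ζ²)) = 47%, ζ = −ln(0.47)/√(π²+ln²(0.47)) = 0.2337.
Characteristic equation s² + 4.4s + 9.9K_p = 0 gives ζ = 4.4/(2√(9.9K_p)).
Setting ζ = 0.2337: √(9.9K_p) = 4.4/(2·0.2337) = 9.415, so K_p = 88.64/9.9 = 8.95.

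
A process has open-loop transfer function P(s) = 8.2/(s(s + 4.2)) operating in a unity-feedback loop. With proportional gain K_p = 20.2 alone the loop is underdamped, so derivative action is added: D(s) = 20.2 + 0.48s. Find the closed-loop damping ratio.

ζ = 0.316

Forward path: (20.2 + 0.48s)·8.2/(s(s+4.2)). The closed-loop characteristic equation is s² + (4.2 + 8.2·0.48)s + 8.2·20.2 = 0.
That is s² + 8.136s + 165.6 = 0, so ω_n = 12.87 rad/s and ζ = 8.136/(2·12.87) = 0.3161.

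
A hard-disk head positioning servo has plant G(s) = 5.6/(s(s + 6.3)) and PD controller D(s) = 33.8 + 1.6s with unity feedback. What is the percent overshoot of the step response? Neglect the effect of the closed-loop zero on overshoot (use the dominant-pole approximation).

12.3%

Forward path: (33.8 + 1.6s)·5.6/(s(s+6.3)). The closed-loop characteristic equation is s² + (6.3 + 5.6·1.6)s + 5.6·33.8 = 0.
That is s² + 15.26s + 189.3 = 0, so ω_n = 13.76 rad/s and ζ = 15.26/(2·13.76) = 0.5546.
%OS = 100·exp(−πζ/√(1−ζ²)) = 12.3%.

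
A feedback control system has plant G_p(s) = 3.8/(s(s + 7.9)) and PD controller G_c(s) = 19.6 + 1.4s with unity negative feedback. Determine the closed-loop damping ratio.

Forward path: (19.6 + 1.4s)·3.8/(s(s+7.9)). The closed-loop characteristic equation is s² + (7.9 + 3.8·1.4)s + 3.8·19.6 = 0.
That is s² + 13.22s + 74.48 = 0, so ω_n = 8.63 rad/s and ζ = 13.22/(2·8.63) = 0.7659.

ζ = 0.766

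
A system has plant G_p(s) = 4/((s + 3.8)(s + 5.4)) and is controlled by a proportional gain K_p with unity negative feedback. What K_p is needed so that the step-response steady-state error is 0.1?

K_p = 46.2

For a type-0 loop with proportional control, e_ss = 1/(1 + K_p·G_p(0)).
G_p(0) = 0.1949. Require 1/(1 + K_p·0.1949) = 0.1, so 1 + 0.1949·K_p = 10.
K_p = (10 − 1)/0.1949 = 46.2.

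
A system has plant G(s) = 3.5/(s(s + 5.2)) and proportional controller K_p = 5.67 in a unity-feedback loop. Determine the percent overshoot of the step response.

10.5%

The closed-loop denominator s² + 5.2s + 19.84 gives ω_n = √19.84 = 4.455 and ζ = 5.2/(2ω_n) = 0.5836.
%OS = 100·exp(−πζ/√(1−ζ²)) = 100·exp(−π·0.5836/√0.6594) = 10.5%.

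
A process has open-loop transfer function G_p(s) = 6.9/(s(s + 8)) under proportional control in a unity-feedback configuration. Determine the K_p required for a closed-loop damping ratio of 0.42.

Closed-loop characteristic equation: s² + 8s + K_p·6.9 = 0.
So ω_n = √(6.9K_p) and 2ζω_n = 8, giving ζ = 8/(2√(6.9K_p)).
Setting ζ = 0.42: √(6.9K_p) = 8/(2·0.42) = 9.524, so K_p = 90.7/6.9 = 13.1.

K_p = 13.1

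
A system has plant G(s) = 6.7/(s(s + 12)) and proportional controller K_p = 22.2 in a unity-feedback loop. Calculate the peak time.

T_p = 0.296 s

The closed-loop denominator s² + 12s + 148.7 gives ω_n = √148.7 = 12.2 and ζ = 12/(2ω_n) = 0.492.
Damped frequency ω_d = ω_n√(1−ζ²) = 10.62 rad/s, so peak time T_p = π/ω_d = 0.296 s.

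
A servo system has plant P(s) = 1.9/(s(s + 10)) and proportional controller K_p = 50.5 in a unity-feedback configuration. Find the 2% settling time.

T_s ≈ 0.8 s

Closed-loop characteristic equation: s² + 10s + 95.95 = 0, so ω_n = 9.795 rad/s and ζ = 10/(2·9.795) = 0.5104.
2% settling time T_s ≈ 4/(ζω_n) = 4/5 = 0.8 s.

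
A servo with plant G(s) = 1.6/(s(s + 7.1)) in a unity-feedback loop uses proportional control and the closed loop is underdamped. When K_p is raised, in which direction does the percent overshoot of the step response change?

increase

Characteristic equation s² + 7.1s + K_p·1.6 = 0: raising K_p raises ω_n while 2ζω_n = 7.1 is fixed, so ζ falls and overshoot grows.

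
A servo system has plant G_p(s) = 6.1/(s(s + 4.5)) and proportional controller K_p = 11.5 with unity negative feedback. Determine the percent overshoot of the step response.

41.6%

From 1 + K_pG_p(s) = 0: s² + 4.5s + 70.15 = 0 ⇒ ω_n = 8.376, ζ = 0.2686.
%OS = 100·exp(−πζ/√(1−ζ²)) = 100·exp(−π·0.2686/√0.9278) = 41.6%.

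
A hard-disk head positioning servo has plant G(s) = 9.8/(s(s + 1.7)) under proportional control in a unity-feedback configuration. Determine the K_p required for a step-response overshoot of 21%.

K_p = 0.372

From %OS = 100·exp(−πζ/√(1−ζ²)) = 21%, ζ = −ln(0.21)/√(π²+ln²(0.21)) = 0.4449.
Characteristic equation s² + 1.7s + 9.8K_p = 0 gives ζ = 1.7/(2√(9.8K_p)).
Setting ζ = 0.4449: √(9.8K_p) = 1.7/(2·0.4449) = 1.911, so K_p = 3.65/9.8 = 0.372.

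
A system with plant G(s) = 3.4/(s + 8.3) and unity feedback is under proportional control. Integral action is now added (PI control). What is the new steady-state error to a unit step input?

The integrator makes K_pos = lim_{s→0} C(s)G(s) infinite, so e_ss = 1/(1+K_pos) = 0.

0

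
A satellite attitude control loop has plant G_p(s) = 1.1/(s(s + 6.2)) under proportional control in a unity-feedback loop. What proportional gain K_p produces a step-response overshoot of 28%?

From %OS = 100·exp(−πζ/√(1−ζ²)) = 28%, ζ = −ln(0.28)/√(π²+ln²(0.28)) = 0.3755.
Characteristic equation s² + 6.2s + 1.1K_p = 0 gives ζ = 6.2/(2√(1.1K_p)).
Setting ζ = 0.3755: √(1.1K_p) = 6.2/(2·0.3755) = 8.255, so K_p = 68.14/1.1 = 61.9.

K_p = 61.9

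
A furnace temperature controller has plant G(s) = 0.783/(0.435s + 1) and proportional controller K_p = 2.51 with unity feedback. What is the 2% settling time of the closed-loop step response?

T_s ≈ 0.587 s

Closed loop: T(s) = K_p·G/(1+K_p·G) = 1.965/(0.435s + 1 + 1.965), with pole at s = −(1 + 1.965)/0.435 = −6.817.
τ = 1/6.817 = 0.1467 s, so 2% settling time ≈ 4τ = 0.587 s.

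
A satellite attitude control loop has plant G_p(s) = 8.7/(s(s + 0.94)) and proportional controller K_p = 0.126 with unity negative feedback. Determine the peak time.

T_p = 3.36 s

From 1 + K_pG_p(s) = 0: s² + 0.94s + 1.096 = 0 ⇒ ω_n = 1.047, ζ = 0.4489.
Damped frequency ω_d = ω_n√(1−ζ²) = 0.9356 rad/s, so peak time T_p = π/ω_d = 3.36 s.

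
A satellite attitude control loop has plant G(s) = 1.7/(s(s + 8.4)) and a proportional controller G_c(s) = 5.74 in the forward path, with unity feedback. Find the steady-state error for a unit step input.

The open loop G_c(s)G(s) has a pole at the origin (type 1), so the static position error constant is infinite and e_ss = 1/(1+∞) = 0.

0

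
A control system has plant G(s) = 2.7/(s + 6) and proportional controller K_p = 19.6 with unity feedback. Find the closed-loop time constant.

Closed-loop transfer function: T(s) = K_p·G(s)/(1 + K_p·G(s)) = 52.92/(s + 6 + 52.92) = 52.92/(s + 58.92).
Time constant τ = 1/58.92 = 0.017 s.

τ = 0.017 s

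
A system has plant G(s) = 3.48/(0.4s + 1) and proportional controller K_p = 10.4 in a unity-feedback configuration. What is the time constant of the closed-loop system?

Closed loop: T(s) = K_p·G/(1+K_p·G) = 36.19/(0.4s + 1 + 36.19), with pole at s = −(1 + 36.19)/0.4 = −92.98.
Closed-loop time constant τ = 1/92.98 = 0.0108 s.

τ = 0.0108 s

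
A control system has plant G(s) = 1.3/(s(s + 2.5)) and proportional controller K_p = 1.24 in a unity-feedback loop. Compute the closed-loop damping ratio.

With unity feedback the closed-loop characteristic equation is s² + 2.5s + 1.24·1.3 = s² + 2.5s + 1.612 = 0.
Matching s² + 2ζω_n s + ω_n²: ω_n = √1.612 = 1.27 rad/s and 2ζω_n = 2.5, so ζ = 2.5/(2·1.27) = 0.985.

ζ = 0.985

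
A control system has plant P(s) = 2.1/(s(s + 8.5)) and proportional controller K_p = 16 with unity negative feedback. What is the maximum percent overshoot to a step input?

The closed-loop denominator s² + 8.5s + 33.6 gives ω_n = √33.6 = 5.797 and ζ = 8.5/(2ω_n) = 0.7332.
%OS = 100·exp(−πζ/√(1−ζ²)) = 100·exp(−π·0.7332/√0.4624) = 3.38%.

3.38%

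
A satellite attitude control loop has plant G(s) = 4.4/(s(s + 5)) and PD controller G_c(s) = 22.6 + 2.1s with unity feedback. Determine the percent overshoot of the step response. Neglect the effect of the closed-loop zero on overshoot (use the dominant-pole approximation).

Forward path: (22.6 + 2.1s)·4.4/(s(s+5)). The closed-loop characteristic equation is s² + (5 + 4.4·2.1)s + 4.4·22.6 = 0.
That is s² + 14.24s + 99.44 = 0, so ω_n = 9.972 rad/s and ζ = 14.24/(2·9.972) = 0.714.
%OS = 100·exp(−πζ/√(1−ζ²)) = 4.06%.

4.06%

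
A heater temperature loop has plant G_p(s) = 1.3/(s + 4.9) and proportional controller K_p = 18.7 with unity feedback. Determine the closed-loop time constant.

τ = 0.0342 s

Closed-loop transfer function: T(s) = K_p·G_p(s)/(1 + K_p·G_p(s)) = 24.31/(s + 4.9 + 24.31) = 24.31/(s + 29.21).
Time constant τ = 1/29.21 = 0.0342 s.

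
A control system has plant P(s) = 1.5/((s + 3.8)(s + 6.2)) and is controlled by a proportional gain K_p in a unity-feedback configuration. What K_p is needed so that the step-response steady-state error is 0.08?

The loop is type 0, so e_ss(step) = 1/(1 + K_pos) with K_pos = K_p·P(0).
P(0) = 0.06367. Require 1/(1 + K_p·0.06367) = 0.08, so 1 + 0.06367·K_p = 12.5.
K_p = (12.5 − 1)/0.06367 = 181.

K_p = 181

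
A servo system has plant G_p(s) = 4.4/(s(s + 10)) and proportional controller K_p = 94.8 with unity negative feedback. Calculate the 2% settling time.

T_s ≈ 0.8 s

The closed-loop denominator s² + 10s + 417.1 gives ω_n = √417.1 = 20.42 and ζ = 10/(2ω_n) = 0.2448.
2% settling time T_s ≈ 4/(ζω_n) = 4/5 = 0.8 s.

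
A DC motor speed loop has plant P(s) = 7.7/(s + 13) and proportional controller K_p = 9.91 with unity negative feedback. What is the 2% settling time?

Closed-loop transfer function: T(s) = K_p·P(s)/(1 + K_p·P(s)) = 76.31/(s + 13 + 76.31) = 76.31/(s + 89.31).
Time constant τ = 1/89.31 = 0.0112 s, so the 2% settling time is about 4τ = 0.0448 s.

T_s ≈ 0.0448 s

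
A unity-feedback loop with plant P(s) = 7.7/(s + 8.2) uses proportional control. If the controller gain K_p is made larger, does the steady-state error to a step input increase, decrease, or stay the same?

decrease

e_ss = 1/(1 + K_p·P(0)); a larger K_p raises the denominator, so e_ss decreases.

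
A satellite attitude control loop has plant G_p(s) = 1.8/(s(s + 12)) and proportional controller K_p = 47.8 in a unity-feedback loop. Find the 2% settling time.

From 1 + K_pG_p(s) = 0: s² + 12s + 86.04 = 0 ⇒ ω_n = 9.276, ζ = 0.6468.
2% settling time T_s ≈ 4/(ζω_n) = 4/6 = 0.667 s.

T_s ≈ 0.667 s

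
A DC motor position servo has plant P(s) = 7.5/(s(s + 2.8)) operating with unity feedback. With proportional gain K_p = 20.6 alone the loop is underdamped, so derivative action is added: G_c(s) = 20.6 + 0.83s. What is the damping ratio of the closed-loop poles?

ζ = 0.363

Forward path: (20.6 + 0.83s)·7.5/(s(s+2.8)). The closed-loop characteristic equation is s² + (2.8 + 7.5·0.83)s + 7.5·20.6 = 0.
That is s² + 9.025s + 154.5 = 0, so ω_n = 12.43 rad/s and ζ = 9.025/(2·12.43) = 0.363.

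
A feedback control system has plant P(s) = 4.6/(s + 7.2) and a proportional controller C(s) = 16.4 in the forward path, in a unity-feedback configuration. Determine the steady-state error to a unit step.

0.0871

The loop is type 0. Static position error constant K_pos = C(0)·P(0) = 16.4·0.6389 = 10.48.
Steady-state error to a unit step: e_ss = 1/(1+K_pos) = 1/11.48 = 0.0871.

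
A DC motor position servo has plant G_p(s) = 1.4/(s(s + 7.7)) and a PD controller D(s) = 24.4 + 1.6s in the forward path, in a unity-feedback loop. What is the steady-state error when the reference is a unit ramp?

0.225

The loop has one pole at the origin (type 1). Velocity error constant K_v = lim_{s→0} s·D(s)G_p(s) = 24.4·1.4/7.7 = 4.436.
Steady-state error to a unit ramp: e_ss = 1/K_v = 0.225.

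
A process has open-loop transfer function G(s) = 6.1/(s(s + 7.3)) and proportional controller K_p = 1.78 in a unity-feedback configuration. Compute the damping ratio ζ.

1 + K_p·G(s) = 0 gives s² + 7.3s + 10.86 = 0.
So ω_n² = 10.86 ⇒ ω_n = 3.295 rad/s, and ζ = 7.3/(2ω_n) = 1.11.

ζ = 1.11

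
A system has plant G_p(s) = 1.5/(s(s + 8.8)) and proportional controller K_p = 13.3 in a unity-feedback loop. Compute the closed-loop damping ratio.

ζ = 0.985

The closed-loop denominator is s(s+8.8) + 13.3·1.5 = s² + 8.8s + 19.95.
So ω_n² = 19.95 ⇒ ω_n = 4.467 rad/s, and ζ = 8.8/(2ω_n) = 0.985.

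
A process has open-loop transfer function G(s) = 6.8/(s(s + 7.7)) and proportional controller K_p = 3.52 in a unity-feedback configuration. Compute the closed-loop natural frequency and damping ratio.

With unity feedback the closed-loop characteristic equation is s² + 7.7s + 3.52·6.8 = s² + 7.7s + 23.94 = 0.
Matching s² + 2ζω_n s + ω_n²: ω_n = √23.94 = 4.892 rad/s and 2ζω_n = 7.7, so ζ = 7.7/(2·4.892) = 0.787.

ω_n = 4.89 rad/s, ζ = 0.787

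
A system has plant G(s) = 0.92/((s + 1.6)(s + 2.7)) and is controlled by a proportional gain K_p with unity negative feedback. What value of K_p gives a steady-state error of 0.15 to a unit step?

Steady-state error for a unit step on this type-0 loop is 1/(1 + K_p·G(0)).
G(0) = 0.213. Require 1/(1 + K_p·0.213) = 0.15, so 1 + 0.213·K_p = 6.667.
K_p = (6.667 − 1)/0.213 = 26.6.

K_p = 26.6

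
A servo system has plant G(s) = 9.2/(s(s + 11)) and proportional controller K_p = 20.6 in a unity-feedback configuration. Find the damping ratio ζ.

With unity feedback the closed-loop characteristic equation is s² + 11s + 20.6·9.2 = s² + 11s + 189.5 = 0.
So ω_n² = 189.5 ⇒ ω_n = 13.77 rad/s, and ζ = 11/(2ω_n) = 0.4.

ζ = 0.4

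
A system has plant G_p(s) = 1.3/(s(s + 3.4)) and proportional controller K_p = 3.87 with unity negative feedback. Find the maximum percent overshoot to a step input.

From 1 + K_pG_p(s) = 0: s² + 3.4s + 5.031 = 0 ⇒ ω_n = 2.243, ζ = 0.7579.
%OS = 100·exp(−πζ/√(1−ζ²)) = 100·exp(−π·0.7579/√0.4256) = 2.6%.

2.6%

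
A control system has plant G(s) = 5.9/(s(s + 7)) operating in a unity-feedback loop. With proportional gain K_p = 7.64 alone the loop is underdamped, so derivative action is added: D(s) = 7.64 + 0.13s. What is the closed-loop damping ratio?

Forward path: (7.64 + 0.13s)·5.9/(s(s+7)). The closed-loop characteristic equation is s² + (7 + 5.9·0.13)s + 5.9·7.64 = 0.
That is s² + 7.767s + 45.08 = 0, so ω_n = 6.714 rad/s and ζ = 7.767/(2·6.714) = 0.5784.

ζ = 0.578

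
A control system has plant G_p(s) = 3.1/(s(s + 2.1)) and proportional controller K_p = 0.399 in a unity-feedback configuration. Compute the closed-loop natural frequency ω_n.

1 + K_p·G_p(s) = 0 gives s² + 2.1s + 1.237 = 0.
Matching s² + 2ζω_n s + ω_n²: ω_n = √1.237 = 1.112 rad/s and 2ζω_n = 2.1, so ζ = 2.1/(2·1.112) = 0.944.

ω_n = 1.11 rad/s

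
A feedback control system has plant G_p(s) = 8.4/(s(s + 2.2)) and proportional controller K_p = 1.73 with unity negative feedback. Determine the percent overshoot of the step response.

Closed-loop characteristic equation: s² + 2.2s + 14.53 = 0, so ω_n = 3.812 rad/s and ζ = 2.2/(2·3.812) = 0.2886.
%OS = 100·exp(−πζ/√(1−ζ²)) = 100·exp(−π·0.2886/√0.9167) = 38.8%.

38.8%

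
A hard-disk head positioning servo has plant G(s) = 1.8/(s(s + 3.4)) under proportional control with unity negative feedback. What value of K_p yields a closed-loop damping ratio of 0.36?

Closed-loop characteristic equation: s² + 3.4s + K_p·1.8 = 0.
So ω_n = √(1.8K_p) and 2ζω_n = 3.4, giving ζ = 3.4/(2√(1.8K_p)).
Setting ζ = 0.36: √(1.8K_p) = 3.4/(2·0.36) = 4.722, so K_p = 22.3/1.8 = 12.4.

K_p = 12.4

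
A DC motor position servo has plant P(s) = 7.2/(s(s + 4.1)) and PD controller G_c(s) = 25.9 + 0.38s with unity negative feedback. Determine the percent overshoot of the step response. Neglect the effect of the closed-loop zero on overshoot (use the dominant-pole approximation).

Forward path: (25.9 + 0.38s)·7.2/(s(s+4.1)). The closed-loop characteristic equation is s² + (4.1 + 7.2·0.38)s + 7.2·25.9 = 0.
That is s² + 6.836s + 186.5 = 0, so ω_n = 13.66 rad/s and ζ = 6.836/(2·13.66) = 0.2503.
%OS = 100·exp(−πζ/√(1−ζ²)) = 44.4%.

44.4%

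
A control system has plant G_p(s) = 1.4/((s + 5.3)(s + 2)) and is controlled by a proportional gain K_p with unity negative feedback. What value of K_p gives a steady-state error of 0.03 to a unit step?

Steady-state error for a unit step on this type-0 loop is 1/(1 + K_p·G_p(0)).
G_p(0) = 0.1321. Require 1/(1 + K_p·0.1321) = 0.03, so 1 + 0.1321·K_p = 33.33.
K_p = (33.33 − 1)/0.1321 = 245.

K_p = 245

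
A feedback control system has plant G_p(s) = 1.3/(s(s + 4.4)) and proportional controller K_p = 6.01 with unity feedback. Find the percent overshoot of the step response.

1.82%

Closed-loop characteristic equation: s² + 4.4s + 7.813 = 0, so ω_n = 2.795 rad/s and ζ = 4.4/(2·2.795) = 0.7871.
%OS = 100·exp(−πζ/√(1−ζ²)) = 100·exp(−π·0.7871/√0.3805) = 1.82%.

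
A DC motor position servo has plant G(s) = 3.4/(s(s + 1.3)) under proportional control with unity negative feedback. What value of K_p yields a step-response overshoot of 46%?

From %OS = 100·exp(−πζ/√(1−ζ²)) = 46%, ζ = −ln(0.46)/√(π²+ln²(0.46)) = 0.24.
Characteristic equation s² + 1.3s + 3.4K_p = 0 gives ζ = 1.3/(2√(3.4K_p)).
Setting ζ = 0.24: √(3.4K_p) = 1.3/(2·0.24) = 2.709, so K_p = 7.338/3.4 = 2.16.

K_p = 2.16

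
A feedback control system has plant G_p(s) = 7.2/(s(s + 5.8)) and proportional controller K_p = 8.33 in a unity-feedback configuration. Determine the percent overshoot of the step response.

The closed-loop denominator s² + 5.8s + 59.98 gives ω_n = √59.98 = 7.744 and ζ = 5.8/(2ω_n) = 0.3745.
%OS = 100·exp(−πζ/√(1−ζ²)) = 100·exp(−π·0.3745/√0.8598) = 28.1%.

28.1%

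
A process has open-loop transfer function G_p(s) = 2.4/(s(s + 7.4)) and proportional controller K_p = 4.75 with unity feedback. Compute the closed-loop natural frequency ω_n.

1 + K_p·G_p(s) = 0 gives s² + 7.4s + 11.4 = 0.
Matching s² + 2ζω_n s + ω_n²: ω_n = √11.4 = 3.376 rad/s and 2ζω_n = 7.4, so ζ = 7.4/(2·3.376) = 1.1.

ω_n = 3.38 rad/s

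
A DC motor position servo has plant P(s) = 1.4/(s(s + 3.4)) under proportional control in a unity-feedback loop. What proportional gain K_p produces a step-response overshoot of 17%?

From %OS = 100·exp(−πζ/√(1−ζ²)) = 17%, ζ = −ln(0.17)/√(π²+ln²(0.17)) = 0.4913.
Characteristic equation s² + 3.4s + 1.4K_p = 0 gives ζ = 3.4/(2√(1.4K_p)).
Setting ζ = 0.4913: √(1.4K_p) = 3.4/(2·0.4913) = 3.46, so K_p = 11.97/1.4 = 8.55.

K_p = 8.55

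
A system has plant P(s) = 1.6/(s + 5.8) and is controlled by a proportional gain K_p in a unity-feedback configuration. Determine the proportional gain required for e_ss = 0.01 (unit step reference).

Steady-state error for a unit step on this type-0 loop is 1/(1 + K_p·P(0)).
P(0) = 0.2759. Require 1/(1 + K_p·0.2759) = 0.01, so 1 + 0.2759·K_p = 100.
K_p = (100 − 1)/0.2759 = 359.

K_p = 359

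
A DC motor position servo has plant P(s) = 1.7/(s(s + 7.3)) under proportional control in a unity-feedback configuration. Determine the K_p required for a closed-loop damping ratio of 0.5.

Closed-loop characteristic equation: s² + 7.3s + K_p·1.7 = 0.
So ω_n = √(1.7K_p) and 2ζω_n = 7.3, giving ζ = 7.3/(2√(1.7K_p)).
Setting ζ = 0.5: √(1.7K_p) = 7.3/(2·0.5) = 7.3, so K_p = 53.29/1.7 = 31.3.

K_p = 31.3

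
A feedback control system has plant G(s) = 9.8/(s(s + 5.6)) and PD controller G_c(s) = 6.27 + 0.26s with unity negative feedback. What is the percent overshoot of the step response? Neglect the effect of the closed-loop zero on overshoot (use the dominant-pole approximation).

14.8%

Forward path: (6.27 + 0.26s)·9.8/(s(s+5.6)). The closed-loop characteristic equation is s² + (5.6 + 9.8·0.26)s + 9.8·6.27 = 0.
That is s² + 8.148s + 61.45 = 0, so ω_n = 7.839 rad/s and ζ = 8.148/(2·7.839) = 0.5197.
%OS = 100·exp(−πζ/√(1−ζ²)) = 14.8%.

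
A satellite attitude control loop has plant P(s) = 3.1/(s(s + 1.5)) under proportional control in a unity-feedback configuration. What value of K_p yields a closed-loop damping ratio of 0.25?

K_p = 2.9

Closed-loop characteristic equation: s² + 1.5s + K_p·3.1 = 0.
So ω_n = √(3.1K_p) and 2ζω_n = 1.5, giving ζ = 1.5/(2√(3.1K_p)).
Setting ζ = 0.25: √(3.1K_p) = 1.5/(2·0.25) = 3, so K_p = 9/3.1 = 2.9.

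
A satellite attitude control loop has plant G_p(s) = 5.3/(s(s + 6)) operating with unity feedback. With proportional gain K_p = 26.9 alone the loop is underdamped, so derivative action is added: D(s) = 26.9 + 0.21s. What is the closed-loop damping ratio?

ζ = 0.298

Forward path: (26.9 + 0.21s)·5.3/(s(s+6)). The closed-loop characteristic equation is s² + (6 + 5.3·0.21)s + 5.3·26.9 = 0.
That is s² + 7.113s + 142.6 = 0, so ω_n = 11.94 rad/s and ζ = 7.113/(2·11.94) = 0.2979.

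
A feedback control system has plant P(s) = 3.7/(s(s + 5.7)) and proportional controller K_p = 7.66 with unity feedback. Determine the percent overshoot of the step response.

13.7%

The closed-loop denominator s² + 5.7s + 28.34 gives ω_n = √28.34 = 5.324 and ζ = 5.7/(2ω_n) = 0.5353.
%OS = 100·exp(−πζ/√(1−ζ²)) = 100·exp(−π·0.5353/√0.7134) = 13.7%.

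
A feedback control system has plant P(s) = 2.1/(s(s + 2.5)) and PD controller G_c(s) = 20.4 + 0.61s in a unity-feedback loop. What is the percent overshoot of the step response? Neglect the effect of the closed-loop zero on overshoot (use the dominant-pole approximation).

38.8%

Forward path: (20.4 + 0.61s)·2.1/(s(s+2.5)). The closed-loop characteristic equation is s² + (2.5 + 2.1·0.61)s + 2.1·20.4 = 0.
That is s² + 3.781s + 42.84 = 0, so ω_n = 6.545 rad/s and ζ = 3.781/(2·6.545) = 0.2888.
%OS = 100·exp(−πζ/√(1−ζ²)) = 38.8%.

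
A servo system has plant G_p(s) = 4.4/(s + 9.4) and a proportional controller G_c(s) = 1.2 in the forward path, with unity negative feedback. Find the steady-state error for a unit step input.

The loop is type 0. Static position error constant K_pos = G_c(0)·G_p(0) = 1.2·0.4681 = 0.5617.
Steady-state error to a unit step: e_ss = 1/(1+K_pos) = 1/1.562 = 0.64.

0.64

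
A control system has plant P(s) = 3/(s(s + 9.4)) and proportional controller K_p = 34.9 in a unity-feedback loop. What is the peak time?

T_p = 0.346 s

The closed-loop denominator s² + 9.4s + 104.7 gives ω_n = √104.7 = 10.23 and ζ = 9.4/(2ω_n) = 0.4593.
Damped frequency ω_d = ω_n√(1−ζ²) = 9.089 rad/s, so peak time T_p = π/ω_d = 0.346 s.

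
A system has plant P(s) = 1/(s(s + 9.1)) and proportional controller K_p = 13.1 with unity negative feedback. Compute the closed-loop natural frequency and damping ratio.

ω_n = 3.62 rad/s, ζ = 1.26

With unity feedback the closed-loop characteristic equation is s² + 9.1s + 13.1·1 = s² + 9.1s + 13.1 = 0.
So ω_n² = 13.1 ⇒ ω_n = 3.619 rad/s, and ζ = 9.1/(2ω_n) = 1.26.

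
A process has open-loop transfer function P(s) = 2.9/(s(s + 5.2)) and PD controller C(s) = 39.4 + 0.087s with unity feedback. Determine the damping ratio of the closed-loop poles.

ζ = 0.255

Forward path: (39.4 + 0.087s)·2.9/(s(s+5.2)). The closed-loop characteristic equation is s² + (5.2 + 2.9·0.087)s + 2.9·39.4 = 0.
That is s² + 5.452s + 114.3 = 0, so ω_n = 10.69 rad/s and ζ = 5.452/(2·10.69) = 0.255.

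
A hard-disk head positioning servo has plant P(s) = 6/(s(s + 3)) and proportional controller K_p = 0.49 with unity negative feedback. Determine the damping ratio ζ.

1 + K_p·P(s) = 0 gives s² + 3s + 2.94 = 0.
Matching s² + 2ζω_n s + ω_n²: ω_n = √2.94 = 1.715 rad/s and 2ζω_n = 3, so ζ = 3/(2·1.715) = 0.875.

ζ = 0.875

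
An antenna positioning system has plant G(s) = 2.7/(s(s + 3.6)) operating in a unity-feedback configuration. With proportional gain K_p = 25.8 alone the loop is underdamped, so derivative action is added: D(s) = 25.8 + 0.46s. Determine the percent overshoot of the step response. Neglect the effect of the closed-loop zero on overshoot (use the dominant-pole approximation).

Forward path: (25.8 + 0.46s)·2.7/(s(s+3.6)). The closed-loop characteristic equation is s² + (3.6 + 2.7·0.46)s + 2.7·25.8 = 0.
That is s² + 4.842s + 69.66 = 0, so ω_n = 8.346 rad/s and ζ = 4.842/(2·8.346) = 0.2901.
%OS = 100·exp(−πζ/√(1−ζ²)) = 38.6%.

38.6%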